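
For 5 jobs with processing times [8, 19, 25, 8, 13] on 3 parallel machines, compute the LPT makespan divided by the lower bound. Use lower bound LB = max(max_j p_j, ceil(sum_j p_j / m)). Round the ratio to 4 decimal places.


LPT order: [25, 19, 13, 8, 8]
Machine loads after assignment: [25, 27, 21]
LPT makespan = 27
Lower bound = max(max_job, ceil(total/3)) = max(25, 25) = 25
Ratio = 27 / 25 = 1.08

1.08


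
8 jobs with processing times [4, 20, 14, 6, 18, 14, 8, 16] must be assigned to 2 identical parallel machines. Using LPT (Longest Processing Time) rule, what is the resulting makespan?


Sort jobs in decreasing order (LPT): [20, 18, 16, 14, 14, 8, 6, 4]
Assign each job to the least loaded machine:
  Machine 1: jobs [20, 14, 14, 4], load = 52
  Machine 2: jobs [18, 16, 8, 6], load = 48
Makespan = max load = 52

52


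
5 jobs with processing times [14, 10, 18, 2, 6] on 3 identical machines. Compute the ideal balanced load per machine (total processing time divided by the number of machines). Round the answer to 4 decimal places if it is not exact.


Total processing time = 14 + 10 + 18 + 2 + 6 = 50
Number of machines = 3
Ideal balanced load = 50 / 3 = 16.6667

16.6667


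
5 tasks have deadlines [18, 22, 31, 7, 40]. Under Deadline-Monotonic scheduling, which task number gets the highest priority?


Sort tasks by relative deadline (ascending):
  Task 4: deadline = 7
  Task 1: deadline = 18
  Task 2: deadline = 22
  Task 3: deadline = 31
  Task 5: deadline = 40
Priority order (highest first): [4, 1, 2, 3, 5]
Highest priority task = 4

4


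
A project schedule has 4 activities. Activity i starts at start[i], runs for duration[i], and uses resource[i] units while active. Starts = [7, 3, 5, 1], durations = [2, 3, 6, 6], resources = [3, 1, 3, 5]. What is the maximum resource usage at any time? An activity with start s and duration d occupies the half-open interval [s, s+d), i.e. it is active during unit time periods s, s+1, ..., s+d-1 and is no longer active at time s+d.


Each activity i is active on [start_i, start_i + duration_i).
Compute total resource usage per time slot:
  t=0: active resources = [], total = 0
  t=1: active resources = [5], total = 5
  t=2: active resources = [5], total = 5
  t=3: active resources = [1, 5], total = 6
  t=4: active resources = [1, 5], total = 6
  t=5: active resources = [1, 3, 5], total = 9
  t=6: active resources = [3, 5], total = 8
  t=7: active resources = [3, 3], total = 6
  t=8: active resources = [3, 3], total = 6
  t=9: active resources = [3], total = 3
  t=10: active resources = [3], total = 3
Peak resource demand = 9

9


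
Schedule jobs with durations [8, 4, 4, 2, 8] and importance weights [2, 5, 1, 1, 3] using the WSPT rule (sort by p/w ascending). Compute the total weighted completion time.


Compute p/w ratios and sort ascending (WSPT): [(4, 5), (2, 1), (8, 3), (8, 2), (4, 1)]
Compute weighted completion times:
  Job (p=4,w=5): C=4, w*C=5*4=20
  Job (p=2,w=1): C=6, w*C=1*6=6
  Job (p=8,w=3): C=14, w*C=3*14=42
  Job (p=8,w=2): C=22, w*C=2*22=44
  Job (p=4,w=1): C=26, w*C=1*26=26
Total weighted completion time = 138

138


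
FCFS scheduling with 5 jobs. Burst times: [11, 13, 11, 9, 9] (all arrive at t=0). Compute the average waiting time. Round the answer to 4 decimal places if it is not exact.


FCFS order (as given): [11, 13, 11, 9, 9]
Waiting times:
  Job 1: wait = 0
  Job 2: wait = 11
  Job 3: wait = 24
  Job 4: wait = 35
  Job 5: wait = 44
Sum of waiting times = 114
Average waiting time = 114/5 = 22.8

22.8


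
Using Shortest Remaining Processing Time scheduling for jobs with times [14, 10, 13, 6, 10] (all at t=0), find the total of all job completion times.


Since all jobs arrive at t=0, SRPT equals SPT ordering.
SPT order: [6, 10, 10, 13, 14]
Completion times:
  Job 1: p=6, C=6
  Job 2: p=10, C=16
  Job 3: p=10, C=26
  Job 4: p=13, C=39
  Job 5: p=14, C=53
Total completion time = 6 + 16 + 26 + 39 + 53 = 140

140


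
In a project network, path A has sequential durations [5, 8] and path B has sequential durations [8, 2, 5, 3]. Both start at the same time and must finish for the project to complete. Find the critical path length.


Path A total = 5 + 8 = 13
Path B total = 8 + 2 + 5 + 3 = 18
Critical path = longest path = max(13, 18) = 18

18


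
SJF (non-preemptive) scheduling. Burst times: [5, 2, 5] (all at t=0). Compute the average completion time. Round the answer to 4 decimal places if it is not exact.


SJF order (ascending): [2, 5, 5]
Completion times:
  Job 1: burst=2, C=2
  Job 2: burst=5, C=7
  Job 3: burst=5, C=12
Average completion = 21/3 = 7.0

7.0


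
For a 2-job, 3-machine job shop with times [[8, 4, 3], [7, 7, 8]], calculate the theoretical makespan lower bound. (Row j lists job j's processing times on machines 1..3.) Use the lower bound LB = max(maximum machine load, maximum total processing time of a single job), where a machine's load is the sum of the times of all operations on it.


Machine loads:
  Machine 1: 8 + 7 = 15
  Machine 2: 4 + 7 = 11
  Machine 3: 3 + 8 = 11
Max machine load = 15
Job totals:
  Job 1: 15
  Job 2: 22
Max job total = 22
Lower bound = max(15, 22) = 22

22


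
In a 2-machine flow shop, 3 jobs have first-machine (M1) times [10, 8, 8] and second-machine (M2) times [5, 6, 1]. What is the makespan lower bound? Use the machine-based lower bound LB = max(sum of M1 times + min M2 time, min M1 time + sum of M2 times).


LB1 = sum(M1 times) + min(M2 times) = 26 + 1 = 27
LB2 = min(M1 times) + sum(M2 times) = 8 + 12 = 20
Lower bound = max(LB1, LB2) = max(27, 20) = 27

27


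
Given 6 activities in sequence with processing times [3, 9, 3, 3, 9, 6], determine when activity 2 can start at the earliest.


Activity 2 starts after activities 1 through 1 complete.
Predecessor durations: [3]
ES = 3 = 3

3


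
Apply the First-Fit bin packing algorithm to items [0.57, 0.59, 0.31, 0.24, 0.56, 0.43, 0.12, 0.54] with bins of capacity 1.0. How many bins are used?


Place items sequentially using First-Fit:
  Item 0.57 -> new Bin 1
  Item 0.59 -> new Bin 2
  Item 0.31 -> Bin 1 (now 0.88)
  Item 0.24 -> Bin 2 (now 0.83)
  Item 0.56 -> new Bin 3
  Item 0.43 -> Bin 3 (now 0.99)
  Item 0.12 -> Bin 1 (now 1.0)
  Item 0.54 -> new Bin 4
Total bins used = 4

4


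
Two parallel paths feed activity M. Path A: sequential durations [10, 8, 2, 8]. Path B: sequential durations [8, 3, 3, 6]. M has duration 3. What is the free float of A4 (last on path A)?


ES(A4) = sum of predecessors on chain A = 20
EF(A4) = ES + duration = 20 + 8 = 28
Successor of A4 is M. ES(M) = max(sum(A), sum(B)) = max(28, 20) = 28
Free float = ES(successor) - EF(current) = 28 - 28 = 0

0


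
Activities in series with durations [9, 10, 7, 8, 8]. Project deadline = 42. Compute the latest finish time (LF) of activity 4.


LF(activity 4) = deadline - sum of successor durations
Successors: activities 5 through 5 with durations [8]
Sum of successor durations = 8
LF = 42 - 8 = 34

34


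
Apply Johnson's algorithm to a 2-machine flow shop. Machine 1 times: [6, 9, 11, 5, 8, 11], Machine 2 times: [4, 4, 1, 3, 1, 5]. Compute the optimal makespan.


Apply Johnson's rule:
  Group 1 (a <= b): []
  Group 2 (a > b): [(6, 11, 5), (1, 6, 4), (2, 9, 4), (4, 5, 3), (3, 11, 1), (5, 8, 1)]
Optimal job order: [6, 1, 2, 4, 3, 5]
Schedule:
  Job 6: M1 done at 11, M2 done at 16
  Job 1: M1 done at 17, M2 done at 21
  Job 2: M1 done at 26, M2 done at 30
  Job 4: M1 done at 31, M2 done at 34
  Job 3: M1 done at 42, M2 done at 43
  Job 5: M1 done at 50, M2 done at 51
Makespan = 51

51


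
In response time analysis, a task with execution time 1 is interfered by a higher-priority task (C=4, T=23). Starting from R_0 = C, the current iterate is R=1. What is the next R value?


R_next = C + ceil(R_prev / T_hp) * C_hp
ceil(1 / 23) = ceil(0.0435) = 1
Interference = 1 * 4 = 4
R_next = 1 + 4 = 5

5


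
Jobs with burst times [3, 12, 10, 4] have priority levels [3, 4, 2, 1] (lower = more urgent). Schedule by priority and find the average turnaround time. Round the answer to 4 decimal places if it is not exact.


Sort by priority (ascending = highest first):
Order: [(1, 4), (2, 10), (3, 3), (4, 12)]
Completion times:
  Priority 1, burst=4, C=4
  Priority 2, burst=10, C=14
  Priority 3, burst=3, C=17
  Priority 4, burst=12, C=29
Average turnaround = 64/4 = 16.0

16.0


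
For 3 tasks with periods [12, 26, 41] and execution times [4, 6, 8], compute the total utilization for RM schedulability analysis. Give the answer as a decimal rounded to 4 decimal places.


Compute individual utilizations (exact fractions):
  Task 1: C/T = 4/12 = 1/3 (approx. 0.3333)
  Task 2: C/T = 6/26 = 3/13 (approx. 0.2308)
  Task 3: C/T = 8/41 (approx. 0.1951)
Total utilization U = 1/3 + 3/13 + 8/41 = 1214/1599
Rounded to 4 decimal places: U = 0.7592
RM (Liu & Layland) bound for 3 tasks = 0.779763; compare with U = 1214/1599 (approx. 0.759225)
U <= bound, so schedulable by RM sufficient condition.

0.7592


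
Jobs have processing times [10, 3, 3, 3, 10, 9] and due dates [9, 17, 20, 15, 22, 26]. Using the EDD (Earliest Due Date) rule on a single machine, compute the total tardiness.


Sort by due date (EDD order): [(10, 9), (3, 15), (3, 17), (3, 20), (10, 22), (9, 26)]
Compute completion times and tardiness:
  Job 1: p=10, d=9, C=10, tardiness=max(0,10-9)=1
  Job 2: p=3, d=15, C=13, tardiness=max(0,13-15)=0
  Job 3: p=3, d=17, C=16, tardiness=max(0,16-17)=0
  Job 4: p=3, d=20, C=19, tardiness=max(0,19-20)=0
  Job 5: p=10, d=22, C=29, tardiness=max(0,29-22)=7
  Job 6: p=9, d=26, C=38, tardiness=max(0,38-26)=12
Total tardiness = 20

20


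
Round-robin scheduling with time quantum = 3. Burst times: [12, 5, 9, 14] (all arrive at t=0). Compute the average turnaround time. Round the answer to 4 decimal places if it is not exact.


Time quantum = 3
Execution trace:
  J1 runs 3 units, time = 3
  J2 runs 3 units, time = 6
  J3 runs 3 units, time = 9
  J4 runs 3 units, time = 12
  J1 runs 3 units, time = 15
  J2 runs 2 units, time = 17
  J3 runs 3 units, time = 20
  J4 runs 3 units, time = 23
  J1 runs 3 units, time = 26
  J3 runs 3 units, time = 29
  J4 runs 3 units, time = 32
  J1 runs 3 units, time = 35
  J4 runs 3 units, time = 38
  J4 runs 2 units, time = 40
Finish times: [35, 17, 29, 40]
Average turnaround = 121/4 = 30.25

30.25


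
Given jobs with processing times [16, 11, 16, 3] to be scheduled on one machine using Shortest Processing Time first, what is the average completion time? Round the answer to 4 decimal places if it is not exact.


Sort jobs by processing time (SPT order): [3, 11, 16, 16]
Compute completion times sequentially:
  Job 1: processing = 3, completes at 3
  Job 2: processing = 11, completes at 14
  Job 3: processing = 16, completes at 30
  Job 4: processing = 16, completes at 46
Sum of completion times = 93
Average completion time = 93/4 = 23.25

23.25


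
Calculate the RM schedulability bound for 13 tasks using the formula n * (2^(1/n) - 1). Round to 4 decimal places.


Compute 2^(1/13) = 1.0547660765
Subtract 1: 1.0547660765 - 1 = 0.0547660765
Multiply by n: 13 * 0.0547660765 = 0.7119589945
Round to 4 dp: 0.7120

0.7120


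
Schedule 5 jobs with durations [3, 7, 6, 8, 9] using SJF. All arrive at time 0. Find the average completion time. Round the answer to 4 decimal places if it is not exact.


SJF order (ascending): [3, 6, 7, 8, 9]
Completion times:
  Job 1: burst=3, C=3
  Job 2: burst=6, C=9
  Job 3: burst=7, C=16
  Job 4: burst=8, C=24
  Job 5: burst=9, C=33
Average completion = 85/5 = 17.0

17.0


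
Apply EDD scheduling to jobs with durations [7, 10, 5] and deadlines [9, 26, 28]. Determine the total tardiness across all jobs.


Sort by due date (EDD order): [(7, 9), (10, 26), (5, 28)]
Compute completion times and tardiness:
  Job 1: p=7, d=9, C=7, tardiness=max(0,7-9)=0
  Job 2: p=10, d=26, C=17, tardiness=max(0,17-26)=0
  Job 3: p=5, d=28, C=22, tardiness=max(0,22-28)=0
Total tardiness = 0

0


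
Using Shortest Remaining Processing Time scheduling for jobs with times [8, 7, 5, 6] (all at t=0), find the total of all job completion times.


Since all jobs arrive at t=0, SRPT equals SPT ordering.
SPT order: [5, 6, 7, 8]
Completion times:
  Job 1: p=5, C=5
  Job 2: p=6, C=11
  Job 3: p=7, C=18
  Job 4: p=8, C=26
Total completion time = 5 + 11 + 18 + 26 = 60

60


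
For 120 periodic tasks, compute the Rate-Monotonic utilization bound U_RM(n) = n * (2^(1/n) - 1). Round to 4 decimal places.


Compute 2^(1/120) = 1.0057929411
Subtract 1: 1.0057929411 - 1 = 0.0057929411
Multiply by n: 120 * 0.0057929411 = 0.6951529320
Round to 4 dp: 0.6952

0.6952


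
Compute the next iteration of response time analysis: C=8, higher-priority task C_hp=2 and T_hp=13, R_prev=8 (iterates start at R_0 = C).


R_next = C + ceil(R_prev / T_hp) * C_hp
ceil(8 / 13) = ceil(0.6154) = 1
Interference = 1 * 2 = 2
R_next = 8 + 2 = 10

10


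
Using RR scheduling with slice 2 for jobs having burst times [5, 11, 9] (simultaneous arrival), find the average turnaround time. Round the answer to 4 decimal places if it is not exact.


Time quantum = 2
Execution trace:
  J1 runs 2 units, time = 2
  J2 runs 2 units, time = 4
  J3 runs 2 units, time = 6
  J1 runs 2 units, time = 8
  J2 runs 2 units, time = 10
  J3 runs 2 units, time = 12
  J1 runs 1 units, time = 13
  J2 runs 2 units, time = 15
  J3 runs 2 units, time = 17
  J2 runs 2 units, time = 19
  J3 runs 2 units, time = 21
  J2 runs 2 units, time = 23
  J3 runs 1 units, time = 24
  J2 runs 1 units, time = 25
Finish times: [13, 25, 24]
Average turnaround = 62/3 = 20.6667

20.6667


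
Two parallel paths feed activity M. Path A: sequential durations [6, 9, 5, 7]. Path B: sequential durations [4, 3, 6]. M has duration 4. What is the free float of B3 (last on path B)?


ES(B3) = sum of predecessors on chain B = 7
EF(B3) = ES + duration = 7 + 6 = 13
Successor of B3 is M. ES(M) = max(sum(A), sum(B)) = max(27, 13) = 27
Free float = ES(successor) - EF(current) = 27 - 13 = 14

14


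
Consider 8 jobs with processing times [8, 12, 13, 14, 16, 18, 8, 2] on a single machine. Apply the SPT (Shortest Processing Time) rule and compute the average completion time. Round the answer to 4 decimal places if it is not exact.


Sort jobs by processing time (SPT order): [2, 8, 8, 12, 13, 14, 16, 18]
Compute completion times sequentially:
  Job 1: processing = 2, completes at 2
  Job 2: processing = 8, completes at 10
  Job 3: processing = 8, completes at 18
  Job 4: processing = 12, completes at 30
  Job 5: processing = 13, completes at 43
  Job 6: processing = 14, completes at 57
  Job 7: processing = 16, completes at 73
  Job 8: processing = 18, completes at 91
Sum of completion times = 324
Average completion time = 324/8 = 40.5

40.5


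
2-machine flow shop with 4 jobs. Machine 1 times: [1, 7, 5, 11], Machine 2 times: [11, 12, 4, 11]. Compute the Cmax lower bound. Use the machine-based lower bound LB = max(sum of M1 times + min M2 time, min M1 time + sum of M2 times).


LB1 = sum(M1 times) + min(M2 times) = 24 + 4 = 28
LB2 = min(M1 times) + sum(M2 times) = 1 + 38 = 39
Lower bound = max(LB1, LB2) = max(28, 39) = 39

39


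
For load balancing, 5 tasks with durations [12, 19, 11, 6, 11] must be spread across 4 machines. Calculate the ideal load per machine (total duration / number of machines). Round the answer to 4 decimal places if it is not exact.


Total processing time = 12 + 19 + 11 + 6 + 11 = 59
Number of machines = 4
Ideal balanced load = 59 / 4 = 14.75

14.75


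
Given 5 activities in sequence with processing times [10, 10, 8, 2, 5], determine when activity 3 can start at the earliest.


Activity 3 starts after activities 1 through 2 complete.
Predecessor durations: [10, 10]
ES = 10 + 10 = 20

20


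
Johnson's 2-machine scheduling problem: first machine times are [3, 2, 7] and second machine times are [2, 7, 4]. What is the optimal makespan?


Apply Johnson's rule:
  Group 1 (a <= b): [(2, 2, 7)]
  Group 2 (a > b): [(3, 7, 4), (1, 3, 2)]
Optimal job order: [2, 3, 1]
Schedule:
  Job 2: M1 done at 2, M2 done at 9
  Job 3: M1 done at 9, M2 done at 13
  Job 1: M1 done at 12, M2 done at 15
Makespan = 15

15


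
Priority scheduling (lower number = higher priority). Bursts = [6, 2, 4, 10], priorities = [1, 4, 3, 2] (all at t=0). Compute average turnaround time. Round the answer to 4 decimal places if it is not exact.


Sort by priority (ascending = highest first):
Order: [(1, 6), (2, 10), (3, 4), (4, 2)]
Completion times:
  Priority 1, burst=6, C=6
  Priority 2, burst=10, C=16
  Priority 3, burst=4, C=20
  Priority 4, burst=2, C=22
Average turnaround = 64/4 = 16.0

16.0


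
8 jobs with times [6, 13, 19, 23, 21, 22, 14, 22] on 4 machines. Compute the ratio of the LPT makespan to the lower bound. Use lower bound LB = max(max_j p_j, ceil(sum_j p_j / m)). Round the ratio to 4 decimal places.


LPT order: [23, 22, 22, 21, 19, 14, 13, 6]
Machine loads after assignment: [29, 36, 35, 40]
LPT makespan = 40
Lower bound = max(max_job, ceil(total/4)) = max(23, 35) = 35
Ratio = 40 / 35 = 1.1429

1.1429


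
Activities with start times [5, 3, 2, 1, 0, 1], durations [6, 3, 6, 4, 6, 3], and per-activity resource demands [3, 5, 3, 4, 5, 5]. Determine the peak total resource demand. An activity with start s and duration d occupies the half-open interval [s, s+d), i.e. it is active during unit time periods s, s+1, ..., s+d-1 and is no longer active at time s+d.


Each activity i is active on [start_i, start_i + duration_i).
Compute total resource usage per time slot:
  t=0: active resources = [5], total = 5
  t=1: active resources = [4, 5, 5], total = 14
  t=2: active resources = [3, 4, 5, 5], total = 17
  t=3: active resources = [5, 3, 4, 5, 5], total = 22
  t=4: active resources = [5, 3, 4, 5], total = 17
  t=5: active resources = [3, 5, 3, 5], total = 16
  t=6: active resources = [3, 3], total = 6
  t=7: active resources = [3, 3], total = 6
  t=8: active resources = [3], total = 3
  t=9: active resources = [3], total = 3
  t=10: active resources = [3], total = 3
Peak resource demand = 22

22


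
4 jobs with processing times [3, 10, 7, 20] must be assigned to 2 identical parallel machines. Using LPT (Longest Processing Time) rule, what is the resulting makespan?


Sort jobs in decreasing order (LPT): [20, 10, 7, 3]
Assign each job to the least loaded machine:
  Machine 1: jobs [20], load = 20
  Machine 2: jobs [10, 7, 3], load = 20
Makespan = max load = 20

20


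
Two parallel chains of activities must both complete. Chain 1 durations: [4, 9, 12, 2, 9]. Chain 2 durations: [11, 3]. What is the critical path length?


Path A total = 4 + 9 + 12 + 2 + 9 = 36
Path B total = 11 + 3 = 14
Critical path = longest path = max(36, 14) = 36

36


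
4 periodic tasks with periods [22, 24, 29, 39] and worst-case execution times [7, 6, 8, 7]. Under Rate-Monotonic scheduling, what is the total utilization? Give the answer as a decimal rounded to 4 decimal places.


Compute individual utilizations (exact fractions):
  Task 1: C/T = 7/22 (approx. 0.3182)
  Task 2: C/T = 6/24 = 1/4 (approx. 0.25)
  Task 3: C/T = 8/29 (approx. 0.2759)
  Task 4: C/T = 7/39 (approx. 0.1795)
Total utilization U = 7/22 + 1/4 + 8/29 + 7/39 = 50935/49764
Rounded to 4 decimal places: U = 1.0235
RM (Liu & Layland) bound for 4 tasks = 0.756828; compare with U = 50935/49764 (approx. 1.023531)
U > 1, so the task set is not schedulable (processor overloaded).

1.0235


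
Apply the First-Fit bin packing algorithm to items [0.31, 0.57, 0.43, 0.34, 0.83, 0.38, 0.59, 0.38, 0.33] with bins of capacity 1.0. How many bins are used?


Place items sequentially using First-Fit:
  Item 0.31 -> new Bin 1
  Item 0.57 -> Bin 1 (now 0.88)
  Item 0.43 -> new Bin 2
  Item 0.34 -> Bin 2 (now 0.77)
  Item 0.83 -> new Bin 3
  Item 0.38 -> new Bin 4
  Item 0.59 -> Bin 4 (now 0.97)
  Item 0.38 -> new Bin 5
  Item 0.33 -> Bin 5 (now 0.71)
Total bins used = 5

5


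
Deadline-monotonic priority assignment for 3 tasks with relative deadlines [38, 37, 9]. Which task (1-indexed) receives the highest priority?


Sort tasks by relative deadline (ascending):
  Task 3: deadline = 9
  Task 2: deadline = 37
  Task 1: deadline = 38
Priority order (highest first): [3, 2, 1]
Highest priority task = 3

3


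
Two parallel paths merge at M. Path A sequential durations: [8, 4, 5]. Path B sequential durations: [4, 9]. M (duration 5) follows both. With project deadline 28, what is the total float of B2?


Forward pass: ES(B2) = sum of predecessors on chain B = 4
EF = ES + duration = 4 + 9 = 13
Backward pass: LF(M) = deadline = 28; LS(M) = 28 - 5 = 23
LF(B2) = LS(M) - sum(successors on chain B) = 23 - 0 = 23
LS = LF - duration = 23 - 9 = 14
Total float = LS - ES = 14 - 4 = 10

10


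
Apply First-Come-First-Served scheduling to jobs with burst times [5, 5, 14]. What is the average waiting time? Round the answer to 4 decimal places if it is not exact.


FCFS order (as given): [5, 5, 14]
Waiting times:
  Job 1: wait = 0
  Job 2: wait = 5
  Job 3: wait = 10
Sum of waiting times = 15
Average waiting time = 15/3 = 5.0

5.0


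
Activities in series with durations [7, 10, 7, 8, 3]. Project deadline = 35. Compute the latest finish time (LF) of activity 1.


LF(activity 1) = deadline - sum of successor durations
Successors: activities 2 through 5 with durations [10, 7, 8, 3]
Sum of successor durations = 28
LF = 35 - 28 = 7

7


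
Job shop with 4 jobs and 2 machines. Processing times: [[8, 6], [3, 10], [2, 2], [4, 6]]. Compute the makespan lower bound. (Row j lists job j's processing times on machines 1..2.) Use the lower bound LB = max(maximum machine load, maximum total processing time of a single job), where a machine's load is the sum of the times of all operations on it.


Machine loads:
  Machine 1: 8 + 3 + 2 + 4 = 17
  Machine 2: 6 + 10 + 2 + 6 = 24
Max machine load = 24
Job totals:
  Job 1: 14
  Job 2: 13
  Job 3: 4
  Job 4: 10
Max job total = 14
Lower bound = max(24, 14) = 24

24


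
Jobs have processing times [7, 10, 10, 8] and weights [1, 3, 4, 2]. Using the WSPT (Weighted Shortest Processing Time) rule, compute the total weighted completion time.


Compute p/w ratios and sort ascending (WSPT): [(10, 4), (10, 3), (8, 2), (7, 1)]
Compute weighted completion times:
  Job (p=10,w=4): C=10, w*C=4*10=40
  Job (p=10,w=3): C=20, w*C=3*20=60
  Job (p=8,w=2): C=28, w*C=2*28=56
  Job (p=7,w=1): C=35, w*C=1*35=35
Total weighted completion time = 191

191


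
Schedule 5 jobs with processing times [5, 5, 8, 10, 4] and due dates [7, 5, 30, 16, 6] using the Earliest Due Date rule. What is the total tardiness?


Sort by due date (EDD order): [(5, 5), (4, 6), (5, 7), (10, 16), (8, 30)]
Compute completion times and tardiness:
  Job 1: p=5, d=5, C=5, tardiness=max(0,5-5)=0
  Job 2: p=4, d=6, C=9, tardiness=max(0,9-6)=3
  Job 3: p=5, d=7, C=14, tardiness=max(0,14-7)=7
  Job 4: p=10, d=16, C=24, tardiness=max(0,24-16)=8
  Job 5: p=8, d=30, C=32, tardiness=max(0,32-30)=2
Total tardiness = 20

20


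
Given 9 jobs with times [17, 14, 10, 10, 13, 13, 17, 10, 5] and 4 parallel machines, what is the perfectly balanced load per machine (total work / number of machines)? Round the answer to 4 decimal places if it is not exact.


Total processing time = 17 + 14 + 10 + 10 + 13 + 13 + 17 + 10 + 5 = 109
Number of machines = 4
Ideal balanced load = 109 / 4 = 27.25

27.25


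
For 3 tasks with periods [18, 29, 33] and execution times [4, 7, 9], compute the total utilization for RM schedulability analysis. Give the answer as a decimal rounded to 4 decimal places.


Compute individual utilizations (exact fractions):
  Task 1: C/T = 4/18 = 2/9 (approx. 0.2222)
  Task 2: C/T = 7/29 (approx. 0.2414)
  Task 3: C/T = 9/33 = 3/11 (approx. 0.2727)
Total utilization U = 2/9 + 7/29 + 3/11 = 2114/2871
Rounded to 4 decimal places: U = 0.7363
RM (Liu & Layland) bound for 3 tasks = 0.779763; compare with U = 2114/2871 (approx. 0.736329)
U <= bound, so schedulable by RM sufficient condition.

0.7363


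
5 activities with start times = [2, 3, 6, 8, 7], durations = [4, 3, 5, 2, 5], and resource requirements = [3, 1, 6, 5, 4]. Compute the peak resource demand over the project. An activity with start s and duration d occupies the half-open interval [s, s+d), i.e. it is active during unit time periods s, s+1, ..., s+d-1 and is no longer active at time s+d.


Each activity i is active on [start_i, start_i + duration_i).
Compute total resource usage per time slot:
  t=0: active resources = [], total = 0
  t=1: active resources = [], total = 0
  t=2: active resources = [3], total = 3
  t=3: active resources = [3, 1], total = 4
  t=4: active resources = [3, 1], total = 4
  t=5: active resources = [3, 1], total = 4
  t=6: active resources = [6], total = 6
  t=7: active resources = [6, 4], total = 10
  t=8: active resources = [6, 5, 4], total = 15
  t=9: active resources = [6, 5, 4], total = 15
  t=10: active resources = [6, 4], total = 10
  t=11: active resources = [4], total = 4
Peak resource demand = 15

15


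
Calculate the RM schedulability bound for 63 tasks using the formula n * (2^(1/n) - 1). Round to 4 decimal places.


Compute 2^(1/63) = 1.0110630845
Subtract 1: 1.0110630845 - 1 = 0.0110630845
Multiply by n: 63 * 0.0110630845 = 0.6969743235
Round to 4 dp: 0.6970

0.6970


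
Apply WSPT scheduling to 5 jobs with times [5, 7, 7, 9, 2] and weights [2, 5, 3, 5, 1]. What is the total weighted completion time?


Compute p/w ratios and sort ascending (WSPT): [(7, 5), (9, 5), (2, 1), (7, 3), (5, 2)]
Compute weighted completion times:
  Job (p=7,w=5): C=7, w*C=5*7=35
  Job (p=9,w=5): C=16, w*C=5*16=80
  Job (p=2,w=1): C=18, w*C=1*18=18
  Job (p=7,w=3): C=25, w*C=3*25=75
  Job (p=5,w=2): C=30, w*C=2*30=60
Total weighted completion time = 268

268


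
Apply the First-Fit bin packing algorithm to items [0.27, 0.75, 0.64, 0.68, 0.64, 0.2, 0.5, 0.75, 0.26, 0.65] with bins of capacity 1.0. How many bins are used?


Place items sequentially using First-Fit:
  Item 0.27 -> new Bin 1
  Item 0.75 -> new Bin 2
  Item 0.64 -> Bin 1 (now 0.91)
  Item 0.68 -> new Bin 3
  Item 0.64 -> new Bin 4
  Item 0.2 -> Bin 2 (now 0.95)
  Item 0.5 -> new Bin 5
  Item 0.75 -> new Bin 6
  Item 0.26 -> Bin 3 (now 0.94)
  Item 0.65 -> new Bin 7
Total bins used = 7

7


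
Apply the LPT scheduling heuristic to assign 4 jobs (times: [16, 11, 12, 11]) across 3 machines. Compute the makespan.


Sort jobs in decreasing order (LPT): [16, 12, 11, 11]
Assign each job to the least loaded machine:
  Machine 1: jobs [16], load = 16
  Machine 2: jobs [12], load = 12
  Machine 3: jobs [11, 11], load = 22
Makespan = max load = 22

22


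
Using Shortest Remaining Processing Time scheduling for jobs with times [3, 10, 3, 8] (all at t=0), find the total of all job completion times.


Since all jobs arrive at t=0, SRPT equals SPT ordering.
SPT order: [3, 3, 8, 10]
Completion times:
  Job 1: p=3, C=3
  Job 2: p=3, C=6
  Job 3: p=8, C=14
  Job 4: p=10, C=24
Total completion time = 3 + 6 + 14 + 24 = 47

47


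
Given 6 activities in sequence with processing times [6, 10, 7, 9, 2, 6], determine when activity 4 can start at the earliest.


Activity 4 starts after activities 1 through 3 complete.
Predecessor durations: [6, 10, 7]
ES = 6 + 10 + 7 = 23

23


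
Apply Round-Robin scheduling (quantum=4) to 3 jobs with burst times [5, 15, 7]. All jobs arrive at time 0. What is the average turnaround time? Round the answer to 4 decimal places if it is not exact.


Time quantum = 4
Execution trace:
  J1 runs 4 units, time = 4
  J2 runs 4 units, time = 8
  J3 runs 4 units, time = 12
  J1 runs 1 units, time = 13
  J2 runs 4 units, time = 17
  J3 runs 3 units, time = 20
  J2 runs 4 units, time = 24
  J2 runs 3 units, time = 27
Finish times: [13, 27, 20]
Average turnaround = 60/3 = 20.0

20.0


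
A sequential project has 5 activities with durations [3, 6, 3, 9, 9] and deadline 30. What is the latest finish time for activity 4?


LF(activity 4) = deadline - sum of successor durations
Successors: activities 5 through 5 with durations [9]
Sum of successor durations = 9
LF = 30 - 9 = 21

21


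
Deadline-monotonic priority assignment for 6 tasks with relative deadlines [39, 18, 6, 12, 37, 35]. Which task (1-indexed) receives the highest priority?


Sort tasks by relative deadline (ascending):
  Task 3: deadline = 6
  Task 4: deadline = 12
  Task 2: deadline = 18
  Task 6: deadline = 35
  Task 5: deadline = 37
  Task 1: deadline = 39
Priority order (highest first): [3, 4, 2, 6, 5, 1]
Highest priority task = 3

3


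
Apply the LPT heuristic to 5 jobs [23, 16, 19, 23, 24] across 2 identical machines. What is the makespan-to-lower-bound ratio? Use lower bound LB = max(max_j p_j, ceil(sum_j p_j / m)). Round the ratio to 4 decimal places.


LPT order: [24, 23, 23, 19, 16]
Machine loads after assignment: [59, 46]
LPT makespan = 59
Lower bound = max(max_job, ceil(total/2)) = max(24, 53) = 53
Ratio = 59 / 53 = 1.1132

1.1132


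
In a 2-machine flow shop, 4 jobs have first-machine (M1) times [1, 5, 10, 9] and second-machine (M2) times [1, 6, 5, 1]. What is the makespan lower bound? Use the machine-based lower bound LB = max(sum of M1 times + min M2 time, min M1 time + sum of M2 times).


LB1 = sum(M1 times) + min(M2 times) = 25 + 1 = 26
LB2 = min(M1 times) + sum(M2 times) = 1 + 13 = 14
Lower bound = max(LB1, LB2) = max(26, 14) = 26

26


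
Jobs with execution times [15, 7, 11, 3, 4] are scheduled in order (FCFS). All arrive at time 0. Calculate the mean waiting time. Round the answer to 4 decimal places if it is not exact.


FCFS order (as given): [15, 7, 11, 3, 4]
Waiting times:
  Job 1: wait = 0
  Job 2: wait = 15
  Job 3: wait = 22
  Job 4: wait = 33
  Job 5: wait = 36
Sum of waiting times = 106
Average waiting time = 106/5 = 21.2

21.2


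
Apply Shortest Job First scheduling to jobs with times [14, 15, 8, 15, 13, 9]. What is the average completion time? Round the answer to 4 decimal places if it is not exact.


SJF order (ascending): [8, 9, 13, 14, 15, 15]
Completion times:
  Job 1: burst=8, C=8
  Job 2: burst=9, C=17
  Job 3: burst=13, C=30
  Job 4: burst=14, C=44
  Job 5: burst=15, C=59
  Job 6: burst=15, C=74
Average completion = 232/6 = 38.6667

38.6667


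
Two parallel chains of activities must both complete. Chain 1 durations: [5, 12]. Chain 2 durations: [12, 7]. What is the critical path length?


Path A total = 5 + 12 = 17
Path B total = 12 + 7 = 19
Critical path = longest path = max(17, 19) = 19

19


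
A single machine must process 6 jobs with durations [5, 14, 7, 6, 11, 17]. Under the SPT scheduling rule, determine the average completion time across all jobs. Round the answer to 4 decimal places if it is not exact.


Sort jobs by processing time (SPT order): [5, 6, 7, 11, 14, 17]
Compute completion times sequentially:
  Job 1: processing = 5, completes at 5
  Job 2: processing = 6, completes at 11
  Job 3: processing = 7, completes at 18
  Job 4: processing = 11, completes at 29
  Job 5: processing = 14, completes at 43
  Job 6: processing = 17, completes at 60
Sum of completion times = 166
Average completion time = 166/6 = 27.6667

27.6667


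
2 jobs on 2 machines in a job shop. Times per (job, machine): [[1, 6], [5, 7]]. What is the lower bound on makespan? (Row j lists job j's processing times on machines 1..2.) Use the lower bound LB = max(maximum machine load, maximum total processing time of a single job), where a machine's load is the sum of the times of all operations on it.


Machine loads:
  Machine 1: 1 + 5 = 6
  Machine 2: 6 + 7 = 13
Max machine load = 13
Job totals:
  Job 1: 7
  Job 2: 12
Max job total = 12
Lower bound = max(13, 12) = 13

13


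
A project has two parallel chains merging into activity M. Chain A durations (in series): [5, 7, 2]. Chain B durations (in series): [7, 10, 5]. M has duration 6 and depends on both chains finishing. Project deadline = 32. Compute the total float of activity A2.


Forward pass: ES(A2) = sum of predecessors on chain A = 5
EF = ES + duration = 5 + 7 = 12
Backward pass: LF(M) = deadline = 32; LS(M) = 32 - 6 = 26
LF(A2) = LS(M) - sum(successors on chain A) = 26 - 2 = 24
LS = LF - duration = 24 - 7 = 17
Total float = LS - ES = 17 - 5 = 12

12


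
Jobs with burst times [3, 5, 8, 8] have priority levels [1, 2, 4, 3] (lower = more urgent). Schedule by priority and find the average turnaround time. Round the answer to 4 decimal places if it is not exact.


Sort by priority (ascending = highest first):
Order: [(1, 3), (2, 5), (3, 8), (4, 8)]
Completion times:
  Priority 1, burst=3, C=3
  Priority 2, burst=5, C=8
  Priority 3, burst=8, C=16
  Priority 4, burst=8, C=24
Average turnaround = 51/4 = 12.75

12.75


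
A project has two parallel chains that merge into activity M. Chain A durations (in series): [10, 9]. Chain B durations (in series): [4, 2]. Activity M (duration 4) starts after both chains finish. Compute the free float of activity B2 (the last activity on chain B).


ES(B2) = sum of predecessors on chain B = 4
EF(B2) = ES + duration = 4 + 2 = 6
Successor of B2 is M. ES(M) = max(sum(A), sum(B)) = max(19, 6) = 19
Free float = ES(successor) - EF(current) = 19 - 6 = 13

13


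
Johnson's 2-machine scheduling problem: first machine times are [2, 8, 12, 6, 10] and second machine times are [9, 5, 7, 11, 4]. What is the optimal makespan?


Apply Johnson's rule:
  Group 1 (a <= b): [(1, 2, 9), (4, 6, 11)]
  Group 2 (a > b): [(3, 12, 7), (2, 8, 5), (5, 10, 4)]
Optimal job order: [1, 4, 3, 2, 5]
Schedule:
  Job 1: M1 done at 2, M2 done at 11
  Job 4: M1 done at 8, M2 done at 22
  Job 3: M1 done at 20, M2 done at 29
  Job 2: M1 done at 28, M2 done at 34
  Job 5: M1 done at 38, M2 done at 42
Makespan = 42

42


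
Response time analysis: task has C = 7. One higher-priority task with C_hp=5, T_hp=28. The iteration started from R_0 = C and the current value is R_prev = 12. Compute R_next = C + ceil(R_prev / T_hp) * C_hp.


R_next = C + ceil(R_prev / T_hp) * C_hp
ceil(12 / 28) = ceil(0.4286) = 1
Interference = 1 * 5 = 5
R_next = 7 + 5 = 12
R_next = R_prev, so the iteration has converged (response time = 12).

12


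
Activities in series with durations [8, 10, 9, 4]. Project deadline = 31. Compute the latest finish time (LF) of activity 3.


LF(activity 3) = deadline - sum of successor durations
Successors: activities 4 through 4 with durations [4]
Sum of successor durations = 4
LF = 31 - 4 = 27

27


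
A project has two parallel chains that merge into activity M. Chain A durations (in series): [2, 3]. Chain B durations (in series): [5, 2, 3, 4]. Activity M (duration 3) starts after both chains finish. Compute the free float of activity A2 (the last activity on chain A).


ES(A2) = sum of predecessors on chain A = 2
EF(A2) = ES + duration = 2 + 3 = 5
Successor of A2 is M. ES(M) = max(sum(A), sum(B)) = max(5, 14) = 14
Free float = ES(successor) - EF(current) = 14 - 5 = 9

9


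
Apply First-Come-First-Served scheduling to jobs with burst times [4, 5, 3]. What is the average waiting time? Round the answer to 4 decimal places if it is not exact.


FCFS order (as given): [4, 5, 3]
Waiting times:
  Job 1: wait = 0
  Job 2: wait = 4
  Job 3: wait = 9
Sum of waiting times = 13
Average waiting time = 13/3 = 4.3333

4.3333


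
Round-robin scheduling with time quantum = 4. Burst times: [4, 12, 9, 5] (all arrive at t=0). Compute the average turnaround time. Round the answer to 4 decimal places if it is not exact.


Time quantum = 4
Execution trace:
  J1 runs 4 units, time = 4
  J2 runs 4 units, time = 8
  J3 runs 4 units, time = 12
  J4 runs 4 units, time = 16
  J2 runs 4 units, time = 20
  J3 runs 4 units, time = 24
  J4 runs 1 units, time = 25
  J2 runs 4 units, time = 29
  J3 runs 1 units, time = 30
Finish times: [4, 29, 30, 25]
Average turnaround = 88/4 = 22.0

22.0


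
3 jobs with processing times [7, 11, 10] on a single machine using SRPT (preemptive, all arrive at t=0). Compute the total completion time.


Since all jobs arrive at t=0, SRPT equals SPT ordering.
SPT order: [7, 10, 11]
Completion times:
  Job 1: p=7, C=7
  Job 2: p=10, C=17
  Job 3: p=11, C=28
Total completion time = 7 + 17 + 28 = 52

52


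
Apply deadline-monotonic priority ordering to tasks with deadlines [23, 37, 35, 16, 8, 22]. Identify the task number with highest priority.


Sort tasks by relative deadline (ascending):
  Task 5: deadline = 8
  Task 4: deadline = 16
  Task 6: deadline = 22
  Task 1: deadline = 23
  Task 3: deadline = 35
  Task 2: deadline = 37
Priority order (highest first): [5, 4, 6, 1, 3, 2]
Highest priority task = 5

5


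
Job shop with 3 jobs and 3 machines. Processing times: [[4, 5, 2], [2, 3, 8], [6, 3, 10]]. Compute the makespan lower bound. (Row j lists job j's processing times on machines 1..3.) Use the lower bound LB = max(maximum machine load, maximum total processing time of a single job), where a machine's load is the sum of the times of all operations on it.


Machine loads:
  Machine 1: 4 + 2 + 6 = 12
  Machine 2: 5 + 3 + 3 = 11
  Machine 3: 2 + 8 + 10 = 20
Max machine load = 20
Job totals:
  Job 1: 11
  Job 2: 13
  Job 3: 19
Max job total = 19
Lower bound = max(20, 19) = 20

20


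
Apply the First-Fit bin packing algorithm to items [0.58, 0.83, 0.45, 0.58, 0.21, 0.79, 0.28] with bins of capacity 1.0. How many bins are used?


Place items sequentially using First-Fit:
  Item 0.58 -> new Bin 1
  Item 0.83 -> new Bin 2
  Item 0.45 -> new Bin 3
  Item 0.58 -> new Bin 4
  Item 0.21 -> Bin 1 (now 0.79)
  Item 0.79 -> new Bin 5
  Item 0.28 -> Bin 3 (now 0.73)
Total bins used = 5

5


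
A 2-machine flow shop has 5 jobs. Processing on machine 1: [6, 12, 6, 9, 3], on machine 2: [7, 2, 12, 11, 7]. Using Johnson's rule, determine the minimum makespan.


Apply Johnson's rule:
  Group 1 (a <= b): [(5, 3, 7), (1, 6, 7), (3, 6, 12), (4, 9, 11)]
  Group 2 (a > b): [(2, 12, 2)]
Optimal job order: [5, 1, 3, 4, 2]
Schedule:
  Job 5: M1 done at 3, M2 done at 10
  Job 1: M1 done at 9, M2 done at 17
  Job 3: M1 done at 15, M2 done at 29
  Job 4: M1 done at 24, M2 done at 40
  Job 2: M1 done at 36, M2 done at 42
Makespan = 42

42


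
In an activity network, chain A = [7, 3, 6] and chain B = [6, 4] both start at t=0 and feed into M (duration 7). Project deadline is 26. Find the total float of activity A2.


Forward pass: ES(A2) = sum of predecessors on chain A = 7
EF = ES + duration = 7 + 3 = 10
Backward pass: LF(M) = deadline = 26; LS(M) = 26 - 7 = 19
LF(A2) = LS(M) - sum(successors on chain A) = 19 - 6 = 13
LS = LF - duration = 13 - 3 = 10
Total float = LS - ES = 10 - 7 = 3

3


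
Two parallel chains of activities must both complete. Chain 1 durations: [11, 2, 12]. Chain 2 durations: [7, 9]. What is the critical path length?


Path A total = 11 + 2 + 12 = 25
Path B total = 7 + 9 = 16
Critical path = longest path = max(25, 16) = 25

25


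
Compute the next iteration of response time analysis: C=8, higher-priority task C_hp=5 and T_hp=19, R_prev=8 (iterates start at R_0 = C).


R_next = C + ceil(R_prev / T_hp) * C_hp
ceil(8 / 19) = ceil(0.4211) = 1
Interference = 1 * 5 = 5
R_next = 8 + 5 = 13

13


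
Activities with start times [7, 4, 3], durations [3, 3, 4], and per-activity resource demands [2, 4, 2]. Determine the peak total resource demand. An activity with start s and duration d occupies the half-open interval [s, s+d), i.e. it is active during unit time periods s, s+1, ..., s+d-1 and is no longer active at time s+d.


Each activity i is active on [start_i, start_i + duration_i).
Compute total resource usage per time slot:
  t=0: active resources = [], total = 0
  t=1: active resources = [], total = 0
  t=2: active resources = [], total = 0
  t=3: active resources = [2], total = 2
  t=4: active resources = [4, 2], total = 6
  t=5: active resources = [4, 2], total = 6
  t=6: active resources = [4, 2], total = 6
  t=7: active resources = [2], total = 2
  t=8: active resources = [2], total = 2
  t=9: active resources = [2], total = 2
Peak resource demand = 6

6
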